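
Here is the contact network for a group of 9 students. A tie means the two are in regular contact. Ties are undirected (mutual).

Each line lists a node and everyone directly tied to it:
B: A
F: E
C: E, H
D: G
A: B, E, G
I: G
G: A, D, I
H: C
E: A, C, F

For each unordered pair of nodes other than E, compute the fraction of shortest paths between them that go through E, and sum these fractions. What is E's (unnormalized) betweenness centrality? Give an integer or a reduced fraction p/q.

17

Pairs whose geodesics pass through E — B–C: 1; B–F: 1; B–H: 1; D–C: 1; D–F: 1; D–H: 1; I–C: 1; I–F: 1; I–H: 1; C–F: 1; C–A: 1; C–G: 1; F–A: 1; F–H: 1 … (+3 more pairs).
All other pairs contribute 0.
Summing the contributions gives betweenness(E) = 17.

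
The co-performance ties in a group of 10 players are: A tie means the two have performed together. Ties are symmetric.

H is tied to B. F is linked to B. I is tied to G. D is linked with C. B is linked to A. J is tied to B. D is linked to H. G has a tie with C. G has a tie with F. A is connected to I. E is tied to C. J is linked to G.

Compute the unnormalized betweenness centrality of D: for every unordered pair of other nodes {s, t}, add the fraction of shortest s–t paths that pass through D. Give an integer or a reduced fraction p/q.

Pairs whose geodesics pass through D — E–B: 1/3; E–H: 1; B–C: 1/3; H–G: 1/3; H–C: 1.
All other pairs contribute 0.
Summing the contributions gives betweenness(D) = 3.

3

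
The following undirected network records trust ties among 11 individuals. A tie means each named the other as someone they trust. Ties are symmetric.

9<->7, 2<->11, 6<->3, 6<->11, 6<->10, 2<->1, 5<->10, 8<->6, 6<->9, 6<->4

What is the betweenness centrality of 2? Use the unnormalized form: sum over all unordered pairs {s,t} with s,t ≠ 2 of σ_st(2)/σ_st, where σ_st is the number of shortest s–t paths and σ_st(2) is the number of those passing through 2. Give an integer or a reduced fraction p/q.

9

Pairs whose geodesics pass through 2 — 11–1: 1; 8–1: 1; 4–1: 1; 1–10: 1; 1–7: 1; 1–6: 1; 1–9: 1; 1–3: 1; 1–5: 1.
All other pairs contribute 0.
Summing the contributions gives betweenness(2) = 9.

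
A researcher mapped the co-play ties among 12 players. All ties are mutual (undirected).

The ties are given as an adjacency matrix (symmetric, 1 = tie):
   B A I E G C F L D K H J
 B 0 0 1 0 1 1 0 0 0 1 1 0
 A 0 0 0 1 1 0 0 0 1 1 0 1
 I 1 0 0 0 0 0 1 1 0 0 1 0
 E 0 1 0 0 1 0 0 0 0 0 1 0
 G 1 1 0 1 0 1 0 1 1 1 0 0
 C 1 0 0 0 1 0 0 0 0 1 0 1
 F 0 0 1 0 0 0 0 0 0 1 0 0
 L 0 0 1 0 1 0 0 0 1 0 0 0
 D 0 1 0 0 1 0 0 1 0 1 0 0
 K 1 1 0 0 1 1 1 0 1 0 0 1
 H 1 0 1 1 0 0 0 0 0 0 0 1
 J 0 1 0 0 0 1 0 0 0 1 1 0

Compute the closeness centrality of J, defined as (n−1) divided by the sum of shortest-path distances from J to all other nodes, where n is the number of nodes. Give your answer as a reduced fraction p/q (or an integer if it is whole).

Distances from J: A:1, B:2, C:1, D:2, E:2, F:2, G:2, H:1, I:2, K:1, L:3. Sum = 19.
n = 12, so closeness = 11/19.

11/19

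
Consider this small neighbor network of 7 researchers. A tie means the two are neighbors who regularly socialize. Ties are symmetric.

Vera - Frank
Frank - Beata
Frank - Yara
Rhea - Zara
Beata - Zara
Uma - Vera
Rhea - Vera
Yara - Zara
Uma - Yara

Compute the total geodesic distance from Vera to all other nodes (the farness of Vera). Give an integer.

9

Distances from Vera: Beata:2, Frank:1, Rhea:1, Uma:1, Yara:2, Zara:2.
Sum = 2 + 1 + 1 + 1 + 2 + 2 = 9.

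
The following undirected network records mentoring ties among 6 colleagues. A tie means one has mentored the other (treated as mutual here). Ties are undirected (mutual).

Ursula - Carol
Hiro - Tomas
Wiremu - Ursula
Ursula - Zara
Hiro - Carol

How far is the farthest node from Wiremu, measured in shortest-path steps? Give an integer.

Distances from Wiremu: Carol:2, Hiro:3, Tomas:4, Ursula:1, Zara:2.
The largest is 4 (to Tomas), so the eccentricity of Wiremu is 4.

4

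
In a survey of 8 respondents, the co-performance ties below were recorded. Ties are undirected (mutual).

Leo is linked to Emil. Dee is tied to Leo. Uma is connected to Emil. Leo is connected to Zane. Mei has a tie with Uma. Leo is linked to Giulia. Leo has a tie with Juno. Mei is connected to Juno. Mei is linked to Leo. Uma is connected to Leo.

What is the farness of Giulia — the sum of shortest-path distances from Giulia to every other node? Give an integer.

13

Distances from Giulia: Dee:2, Emil:2, Juno:2, Leo:1, Mei:2, Uma:2, Zane:2.
Sum = 2 + 2 + 2 + 1 + 2 + 2 + 2 = 13.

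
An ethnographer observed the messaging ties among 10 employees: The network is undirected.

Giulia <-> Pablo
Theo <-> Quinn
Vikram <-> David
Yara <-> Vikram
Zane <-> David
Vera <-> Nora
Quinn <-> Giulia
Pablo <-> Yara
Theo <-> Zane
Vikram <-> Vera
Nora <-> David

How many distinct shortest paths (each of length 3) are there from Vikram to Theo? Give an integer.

1

The shortest distance is 3, and the only length-3 path is Vikram–David–Zane–Theo. So there is exactly 1 shortest path.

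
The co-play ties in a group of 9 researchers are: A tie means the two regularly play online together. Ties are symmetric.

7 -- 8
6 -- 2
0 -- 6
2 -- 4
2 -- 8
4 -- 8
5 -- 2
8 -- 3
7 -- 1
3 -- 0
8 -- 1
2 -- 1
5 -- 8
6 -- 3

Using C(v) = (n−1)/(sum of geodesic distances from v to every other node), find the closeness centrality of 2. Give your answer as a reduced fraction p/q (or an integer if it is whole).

Distances from 2: 0:2, 1:1, 3:2, 4:1, 5:1, 6:1, 7:2, 8:1. Sum = 11.
n = 9, so closeness = 8/11.

8/11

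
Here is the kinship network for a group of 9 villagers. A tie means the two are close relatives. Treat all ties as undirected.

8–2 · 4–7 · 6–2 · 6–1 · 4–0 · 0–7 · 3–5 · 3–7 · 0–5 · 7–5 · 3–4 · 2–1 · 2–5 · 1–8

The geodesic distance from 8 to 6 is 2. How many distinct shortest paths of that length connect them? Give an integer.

The shortest distance is 2. The length-2 paths are: 8–2–6; 8–1–6.
That gives 2 distinct shortest paths.

2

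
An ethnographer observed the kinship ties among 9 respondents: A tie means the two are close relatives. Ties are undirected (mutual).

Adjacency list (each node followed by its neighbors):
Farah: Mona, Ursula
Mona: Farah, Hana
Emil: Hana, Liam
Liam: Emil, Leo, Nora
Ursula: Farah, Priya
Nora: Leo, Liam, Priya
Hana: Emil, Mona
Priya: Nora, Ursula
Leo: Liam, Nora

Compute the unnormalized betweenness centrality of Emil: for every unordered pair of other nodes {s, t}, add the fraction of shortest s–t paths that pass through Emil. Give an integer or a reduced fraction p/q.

13/2

Pairs whose geodesics pass through Emil — Mona–Liam: 1; Mona–Leo: 1; Mona–Nora: 1/2; Hana–Liam: 1; Hana–Leo: 1; Hana–Nora: 1; Hana–Priya: 1/2; Liam–Farah: 1/2.
All other pairs contribute 0.
Summing the contributions gives betweenness(Emil) = 13/2.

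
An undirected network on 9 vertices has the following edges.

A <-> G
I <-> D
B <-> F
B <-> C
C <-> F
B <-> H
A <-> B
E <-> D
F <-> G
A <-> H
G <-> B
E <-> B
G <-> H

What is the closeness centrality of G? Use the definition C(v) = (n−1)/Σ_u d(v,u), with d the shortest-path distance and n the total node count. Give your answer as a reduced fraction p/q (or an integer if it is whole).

8/15

Distances from G: A:1, B:1, C:2, D:3, E:2, F:1, H:1, I:4. Sum = 15.
n = 9, so closeness = 8/15.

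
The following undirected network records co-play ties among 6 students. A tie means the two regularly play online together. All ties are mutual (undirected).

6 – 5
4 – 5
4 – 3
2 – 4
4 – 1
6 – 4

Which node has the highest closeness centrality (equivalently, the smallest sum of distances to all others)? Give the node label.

4

Farness (sum of distances to all others) for each node — 1:9, 2:9, 3:9, 4:5, 5:8, 6:8.
The smallest farness is 5, for 4, so 4 has the highest closeness.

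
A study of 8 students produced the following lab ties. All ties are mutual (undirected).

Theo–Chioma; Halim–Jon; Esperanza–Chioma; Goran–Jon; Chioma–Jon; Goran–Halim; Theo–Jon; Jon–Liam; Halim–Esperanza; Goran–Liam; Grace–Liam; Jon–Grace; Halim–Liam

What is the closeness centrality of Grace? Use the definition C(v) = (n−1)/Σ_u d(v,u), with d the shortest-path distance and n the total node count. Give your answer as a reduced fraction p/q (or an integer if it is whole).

Distances from Grace: Chioma:2, Esperanza:3, Goran:2, Halim:2, Jon:1, Liam:1, Theo:2. Sum = 13.
n = 8, so closeness = 7/13.

7/13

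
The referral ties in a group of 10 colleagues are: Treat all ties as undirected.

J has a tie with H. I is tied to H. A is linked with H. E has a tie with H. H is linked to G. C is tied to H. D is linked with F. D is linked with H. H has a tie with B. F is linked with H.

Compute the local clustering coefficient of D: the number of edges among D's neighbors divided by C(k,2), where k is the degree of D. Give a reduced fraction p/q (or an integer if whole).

1

D's neighbors: F and H (k = 2).
Possible neighbor pairs: C(2,2) = 1. Edges among them: F–H → e = 1.
Clustering(D) = 1/1.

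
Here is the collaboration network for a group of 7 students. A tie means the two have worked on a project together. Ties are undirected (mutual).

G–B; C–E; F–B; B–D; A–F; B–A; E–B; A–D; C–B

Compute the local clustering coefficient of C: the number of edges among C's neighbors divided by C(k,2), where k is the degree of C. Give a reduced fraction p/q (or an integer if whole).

C's neighbors: B and E (k = 2).
Possible neighbor pairs: C(2,2) = 1. Edges among them: B–E → e = 1.
Clustering(C) = 1/1.

1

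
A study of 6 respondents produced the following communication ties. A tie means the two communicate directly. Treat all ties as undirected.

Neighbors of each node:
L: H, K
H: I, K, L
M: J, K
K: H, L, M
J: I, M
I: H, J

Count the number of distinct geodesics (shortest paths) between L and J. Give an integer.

The shortest distance is 3. The length-3 paths are: L–K–M–J; L–H–I–J.
That gives 2 distinct shortest paths.

2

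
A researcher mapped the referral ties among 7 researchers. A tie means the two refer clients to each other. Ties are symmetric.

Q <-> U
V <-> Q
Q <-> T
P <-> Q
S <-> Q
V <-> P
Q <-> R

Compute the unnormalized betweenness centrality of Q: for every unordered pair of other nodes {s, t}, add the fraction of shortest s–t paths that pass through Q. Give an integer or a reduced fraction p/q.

Pairs whose geodesics pass through Q — V–S: 1; V–T: 1; V–R: 1; V–U: 1; S–T: 1; S–R: 1; S–P: 1; S–U: 1; T–R: 1; T–P: 1; T–U: 1; R–P: 1; R–U: 1; P–U: 1.
All other pairs contribute 0.
Summing the contributions gives betweenness(Q) = 14.

14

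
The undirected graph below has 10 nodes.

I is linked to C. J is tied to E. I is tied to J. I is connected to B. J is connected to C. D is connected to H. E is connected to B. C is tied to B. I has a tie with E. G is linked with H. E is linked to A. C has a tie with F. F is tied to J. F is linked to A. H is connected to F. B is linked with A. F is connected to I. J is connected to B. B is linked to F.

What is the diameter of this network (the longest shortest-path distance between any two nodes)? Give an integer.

Eccentricity of each node (its greatest distance to any other): A:3, B:3, C:3, D:4, E:4, F:2, G:4, H:3, I:3, J:3.
The maximum eccentricity is 4, realized for instance by the pair D–E via D – H – F – I – E. So the diameter is 4.

4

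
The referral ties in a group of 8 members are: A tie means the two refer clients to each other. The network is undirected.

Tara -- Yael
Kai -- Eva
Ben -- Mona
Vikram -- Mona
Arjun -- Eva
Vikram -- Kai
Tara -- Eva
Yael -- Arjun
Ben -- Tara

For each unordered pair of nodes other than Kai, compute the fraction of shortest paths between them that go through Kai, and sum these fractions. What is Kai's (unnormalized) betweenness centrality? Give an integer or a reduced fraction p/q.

4

Pairs whose geodesics pass through Kai — Tara–Vikram: 1/2; Yael–Vikram: 2/3; Arjun–Vikram: 1; Arjun–Mona: 1/3; Eva–Vikram: 1; Eva–Mona: 1/2.
All other pairs contribute 0.
Summing the contributions gives betweenness(Kai) = 4.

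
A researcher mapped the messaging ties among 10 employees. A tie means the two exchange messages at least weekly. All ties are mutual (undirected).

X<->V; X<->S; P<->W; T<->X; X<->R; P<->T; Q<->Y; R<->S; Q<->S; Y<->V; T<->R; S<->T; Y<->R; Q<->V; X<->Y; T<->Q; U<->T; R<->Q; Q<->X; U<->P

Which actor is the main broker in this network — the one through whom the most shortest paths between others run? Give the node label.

T

Unnormalized betweenness of each node: P:8, Q:9/2, R:5/3, S:0, T:18, U:0, V:0, W:0, X:9/2, Y:1/3.
T has the largest value, 18, making it the main broker — the node through which the most shortest paths run.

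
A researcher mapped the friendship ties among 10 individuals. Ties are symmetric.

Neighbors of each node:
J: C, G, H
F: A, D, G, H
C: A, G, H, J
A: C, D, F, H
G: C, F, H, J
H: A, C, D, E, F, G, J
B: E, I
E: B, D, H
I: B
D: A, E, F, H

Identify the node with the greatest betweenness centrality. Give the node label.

H

Unnormalized betweenness of each node: A:5/6, B:8, C:5/6, D:3, E:14, F:5/6, G:5/6, H:47/3, I:0, J:0.
H has the largest value, 47/3, making it the main broker — the node through which the most shortest paths run.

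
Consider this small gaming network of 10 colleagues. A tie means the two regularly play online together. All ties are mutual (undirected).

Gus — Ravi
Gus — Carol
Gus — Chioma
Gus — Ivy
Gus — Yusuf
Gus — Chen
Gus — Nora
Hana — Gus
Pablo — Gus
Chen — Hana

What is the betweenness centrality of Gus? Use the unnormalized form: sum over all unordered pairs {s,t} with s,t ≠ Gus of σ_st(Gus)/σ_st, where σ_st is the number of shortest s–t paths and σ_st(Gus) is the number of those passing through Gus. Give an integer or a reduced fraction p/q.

Pairs whose geodesics pass through Gus — Chioma–Hana: 1; Chioma–Yusuf: 1; Chioma–Ravi: 1; Chioma–Pablo: 1; Chioma–Carol: 1; Chioma–Nora: 1; Chioma–Chen: 1; Chioma–Ivy: 1; Hana–Yusuf: 1; Hana–Ravi: 1; Hana–Pablo: 1; Hana–Carol: 1; Hana–Nora: 1; Hana–Ivy: 1 … (+21 more pairs).
All other pairs contribute 0.
Summing the contributions gives betweenness(Gus) = 35.

35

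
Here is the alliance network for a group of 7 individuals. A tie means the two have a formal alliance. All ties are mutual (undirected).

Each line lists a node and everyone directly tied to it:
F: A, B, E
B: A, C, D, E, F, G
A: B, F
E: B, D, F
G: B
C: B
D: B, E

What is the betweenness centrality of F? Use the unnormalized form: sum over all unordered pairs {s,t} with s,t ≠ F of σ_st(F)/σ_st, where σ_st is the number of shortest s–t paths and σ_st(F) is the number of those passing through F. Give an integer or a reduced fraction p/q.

1/2

Pairs whose geodesics pass through F — E–A: 1/2.
All other pairs contribute 0.
Summing the contributions gives betweenness(F) = 1/2.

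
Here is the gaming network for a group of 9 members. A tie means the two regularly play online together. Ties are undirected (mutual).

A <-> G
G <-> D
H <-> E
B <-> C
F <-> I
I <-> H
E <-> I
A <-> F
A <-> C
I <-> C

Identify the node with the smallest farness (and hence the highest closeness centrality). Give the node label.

Farness (sum of distances to all others) for each node — A:15, B:21, C:14, D:27, E:21, F:16, G:20, H:21, I:15.
The smallest farness is 14, for C, so C has the highest closeness.

C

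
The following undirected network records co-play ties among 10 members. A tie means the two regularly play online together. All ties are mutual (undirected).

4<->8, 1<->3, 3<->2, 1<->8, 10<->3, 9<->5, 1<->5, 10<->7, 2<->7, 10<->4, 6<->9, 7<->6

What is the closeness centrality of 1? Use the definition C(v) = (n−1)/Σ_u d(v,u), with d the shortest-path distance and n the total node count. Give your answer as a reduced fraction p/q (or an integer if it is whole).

9/17

Distances from 1: 2:2, 3:1, 4:2, 5:1, 6:3, 7:3, 8:1, 9:2, 10:2. Sum = 17.
n = 10, so closeness = 9/17.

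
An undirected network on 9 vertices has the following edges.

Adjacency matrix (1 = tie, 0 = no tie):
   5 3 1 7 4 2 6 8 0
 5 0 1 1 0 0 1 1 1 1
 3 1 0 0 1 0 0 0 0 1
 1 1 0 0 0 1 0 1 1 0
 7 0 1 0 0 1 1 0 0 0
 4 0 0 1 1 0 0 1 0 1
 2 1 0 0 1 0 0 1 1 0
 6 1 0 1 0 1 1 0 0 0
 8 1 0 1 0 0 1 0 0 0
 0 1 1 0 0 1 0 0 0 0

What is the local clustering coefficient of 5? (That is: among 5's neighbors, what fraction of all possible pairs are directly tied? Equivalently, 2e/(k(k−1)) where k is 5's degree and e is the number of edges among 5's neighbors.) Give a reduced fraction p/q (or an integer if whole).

5's neighbors: 0, 1, 2, 3, 6, and 8 (k = 6).
Possible neighbor pairs: C(6,2) = 15. Edges among them: 0–3, 1–6, 1–8, 2–6, 2–8 → e = 5.
Clustering(5) = 5/15 = 1/3.

1/3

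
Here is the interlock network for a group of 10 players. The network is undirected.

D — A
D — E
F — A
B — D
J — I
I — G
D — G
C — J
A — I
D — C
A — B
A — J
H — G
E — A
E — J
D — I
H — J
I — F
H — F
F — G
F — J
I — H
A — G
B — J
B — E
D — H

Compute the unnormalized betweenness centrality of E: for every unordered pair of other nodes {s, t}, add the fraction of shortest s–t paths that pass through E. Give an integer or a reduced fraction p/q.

1/6

Pairs whose geodesics pass through E — D–J: 1/6.
All other pairs contribute 0.
Summing the contributions gives betweenness(E) = 1/6.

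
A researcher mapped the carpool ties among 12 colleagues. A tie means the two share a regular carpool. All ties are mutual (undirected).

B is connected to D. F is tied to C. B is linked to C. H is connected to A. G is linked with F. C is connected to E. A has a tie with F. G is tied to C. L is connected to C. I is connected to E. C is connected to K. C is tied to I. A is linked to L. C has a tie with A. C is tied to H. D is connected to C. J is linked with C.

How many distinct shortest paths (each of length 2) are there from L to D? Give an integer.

1

The shortest distance is 2, and the only length-2 path is L–C–D. So there is exactly 1 shortest path.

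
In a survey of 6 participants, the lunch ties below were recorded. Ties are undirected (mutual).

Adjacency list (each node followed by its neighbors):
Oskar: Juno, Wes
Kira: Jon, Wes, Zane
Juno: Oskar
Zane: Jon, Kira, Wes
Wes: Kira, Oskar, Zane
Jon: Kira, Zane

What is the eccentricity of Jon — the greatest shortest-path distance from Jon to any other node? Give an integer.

Distances from Jon: Juno:4, Kira:1, Oskar:3, Wes:2, Zane:1.
The largest is 4 (to Juno), so the eccentricity of Jon is 4.

4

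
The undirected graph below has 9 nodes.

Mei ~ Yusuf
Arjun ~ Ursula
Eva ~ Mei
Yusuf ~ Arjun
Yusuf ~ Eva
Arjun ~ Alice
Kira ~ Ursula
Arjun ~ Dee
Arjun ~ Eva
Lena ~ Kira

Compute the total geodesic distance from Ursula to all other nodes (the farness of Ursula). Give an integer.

15

Distances from Ursula: Alice:2, Arjun:1, Dee:2, Eva:2, Kira:1, Lena:2, Mei:3, Yusuf:2.
Sum = 2 + 1 + 2 + 2 + 1 + 2 + 3 + 2 = 15.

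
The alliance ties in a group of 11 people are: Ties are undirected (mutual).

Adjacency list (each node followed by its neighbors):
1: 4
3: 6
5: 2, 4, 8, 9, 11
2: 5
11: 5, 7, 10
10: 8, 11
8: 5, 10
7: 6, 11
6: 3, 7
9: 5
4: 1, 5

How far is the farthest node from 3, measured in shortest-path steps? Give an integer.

6

Distances from 3: 1:6, 2:5, 4:5, 5:4, 6:1, 7:2, 8:5, 9:5, 10:4, 11:3.
The largest is 6 (to 1), so the eccentricity of 3 is 6.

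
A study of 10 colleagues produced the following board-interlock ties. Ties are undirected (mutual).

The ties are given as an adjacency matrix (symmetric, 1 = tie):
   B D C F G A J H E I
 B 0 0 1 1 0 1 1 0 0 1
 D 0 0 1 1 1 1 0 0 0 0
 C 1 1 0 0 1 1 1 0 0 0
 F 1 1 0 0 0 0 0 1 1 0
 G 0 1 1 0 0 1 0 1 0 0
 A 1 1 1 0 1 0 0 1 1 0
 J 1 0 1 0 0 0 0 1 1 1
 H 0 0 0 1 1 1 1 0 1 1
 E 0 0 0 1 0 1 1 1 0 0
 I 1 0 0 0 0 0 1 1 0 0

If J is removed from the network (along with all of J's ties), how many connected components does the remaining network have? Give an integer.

1

J's neighbors (B, C, E, H, and I) remain reachable from one another through other ties, so the rest of the network stays in one piece.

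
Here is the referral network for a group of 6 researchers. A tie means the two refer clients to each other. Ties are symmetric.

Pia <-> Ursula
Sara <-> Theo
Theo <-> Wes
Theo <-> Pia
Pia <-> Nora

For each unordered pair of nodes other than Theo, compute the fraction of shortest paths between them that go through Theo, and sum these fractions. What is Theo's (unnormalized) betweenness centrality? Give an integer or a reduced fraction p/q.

Pairs whose geodesics pass through Theo — Ursula–Sara: 1; Ursula–Wes: 1; Nora–Sara: 1; Nora–Wes: 1; Pia–Sara: 1; Pia–Wes: 1; Sara–Wes: 1.
All other pairs contribute 0.
Summing the contributions gives betweenness(Theo) = 7.

7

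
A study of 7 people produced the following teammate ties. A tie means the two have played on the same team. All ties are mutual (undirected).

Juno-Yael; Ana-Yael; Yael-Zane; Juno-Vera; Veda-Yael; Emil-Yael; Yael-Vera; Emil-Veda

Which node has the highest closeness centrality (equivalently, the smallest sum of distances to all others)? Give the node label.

Yael

Farness (sum of distances to all others) for each node — Ana:11, Emil:10, Juno:10, Veda:10, Vera:10, Yael:6, Zane:11.
The smallest farness is 6, for Yael, so Yael has the highest closeness.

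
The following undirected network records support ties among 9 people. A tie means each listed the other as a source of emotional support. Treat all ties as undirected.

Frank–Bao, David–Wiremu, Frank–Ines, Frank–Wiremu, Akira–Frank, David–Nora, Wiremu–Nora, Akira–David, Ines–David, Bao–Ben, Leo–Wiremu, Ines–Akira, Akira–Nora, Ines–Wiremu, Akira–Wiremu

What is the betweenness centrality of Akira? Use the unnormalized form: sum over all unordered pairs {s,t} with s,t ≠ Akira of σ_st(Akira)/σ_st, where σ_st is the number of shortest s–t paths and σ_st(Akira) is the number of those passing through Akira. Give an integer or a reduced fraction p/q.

Pairs whose geodesics pass through Akira — Bao–Nora: 1/2; Bao–David: 1/3; Ben–Nora: 1/2; Ben–David: 1/3; Ines–Nora: 1/3; Nora–Frank: 1/2; David–Frank: 1/3.
All other pairs contribute 0.
Summing the contributions gives betweenness(Akira) = 17/6.

17/6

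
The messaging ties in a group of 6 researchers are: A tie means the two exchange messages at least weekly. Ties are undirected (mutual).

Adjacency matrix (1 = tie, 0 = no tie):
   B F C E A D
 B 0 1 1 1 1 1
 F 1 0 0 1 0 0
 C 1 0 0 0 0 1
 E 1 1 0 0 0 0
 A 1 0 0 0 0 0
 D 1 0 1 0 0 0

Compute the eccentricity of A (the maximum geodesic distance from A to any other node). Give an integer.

Distances from A: B:1, C:2, D:2, E:2, F:2.
The largest is 2 (to F, C, E, and D), so the eccentricity of A is 2.

2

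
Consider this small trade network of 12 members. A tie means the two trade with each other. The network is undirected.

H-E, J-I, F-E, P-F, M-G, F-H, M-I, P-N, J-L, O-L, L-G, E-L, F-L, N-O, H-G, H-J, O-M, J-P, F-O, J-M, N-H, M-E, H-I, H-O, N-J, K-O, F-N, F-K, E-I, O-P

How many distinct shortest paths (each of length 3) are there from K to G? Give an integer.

5

The shortest distance is 3. The length-3 paths are: K–O–M–G; K–F–L–G; K–O–L–G; K–F–H–G; K–O–H–G.
That gives 5 distinct shortest paths.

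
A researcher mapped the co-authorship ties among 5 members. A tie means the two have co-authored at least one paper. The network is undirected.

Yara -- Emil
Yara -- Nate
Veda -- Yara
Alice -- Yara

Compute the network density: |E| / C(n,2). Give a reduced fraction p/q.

2/5

There are 4 edges and 5 nodes, so the maximum possible is C(5,2) = 10.
Density = 4/10 = 2/5.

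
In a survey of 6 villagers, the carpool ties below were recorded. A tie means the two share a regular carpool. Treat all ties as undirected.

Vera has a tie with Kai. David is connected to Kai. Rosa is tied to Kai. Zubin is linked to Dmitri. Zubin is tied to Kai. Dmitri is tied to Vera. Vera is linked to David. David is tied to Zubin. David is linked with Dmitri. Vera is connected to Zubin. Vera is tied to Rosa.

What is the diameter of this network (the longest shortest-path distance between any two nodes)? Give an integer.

2

Eccentricity of each node (its greatest distance to any other): David:2, Dmitri:2, Kai:2, Rosa:2, Vera:1, Zubin:2.
The maximum eccentricity is 2, realized for instance by the pair Kai–Dmitri via Kai – David – Dmitri. So the diameter is 2.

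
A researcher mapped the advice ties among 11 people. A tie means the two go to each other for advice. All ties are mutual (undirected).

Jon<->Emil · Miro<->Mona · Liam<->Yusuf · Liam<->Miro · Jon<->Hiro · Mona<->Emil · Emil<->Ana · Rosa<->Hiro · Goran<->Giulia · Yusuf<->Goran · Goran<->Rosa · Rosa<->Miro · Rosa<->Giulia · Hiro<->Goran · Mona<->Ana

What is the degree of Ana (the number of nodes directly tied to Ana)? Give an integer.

2

Ana is directly tied to Emil and Mona. That is 2 neighbors, so the degree of Ana is 2.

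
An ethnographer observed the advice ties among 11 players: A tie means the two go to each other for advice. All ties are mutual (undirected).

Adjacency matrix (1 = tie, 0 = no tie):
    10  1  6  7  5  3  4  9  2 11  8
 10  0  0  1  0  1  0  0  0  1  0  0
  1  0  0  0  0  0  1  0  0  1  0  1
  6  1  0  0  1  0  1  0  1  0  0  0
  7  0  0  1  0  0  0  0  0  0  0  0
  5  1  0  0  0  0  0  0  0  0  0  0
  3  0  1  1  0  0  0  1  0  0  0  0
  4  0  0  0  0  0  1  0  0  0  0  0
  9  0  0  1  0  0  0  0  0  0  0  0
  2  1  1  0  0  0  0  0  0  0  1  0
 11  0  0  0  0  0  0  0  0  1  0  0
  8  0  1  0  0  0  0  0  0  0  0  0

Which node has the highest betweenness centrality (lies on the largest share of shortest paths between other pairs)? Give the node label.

Unnormalized betweenness of each node: 1:13, 2:13, 3:15, 4:0, 5:0, 6:21, 7:0, 8:0, 9:0, 10:15, 11:0.
6 has the largest value, 21, making it the main broker — the node through which the most shortest paths run.

6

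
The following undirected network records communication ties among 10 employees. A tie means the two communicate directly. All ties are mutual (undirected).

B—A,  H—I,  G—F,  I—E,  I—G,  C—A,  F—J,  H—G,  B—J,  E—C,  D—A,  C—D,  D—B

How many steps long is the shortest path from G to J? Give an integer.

2

One shortest route is G – F – J, which uses 2 edges, and G and J are not directly tied, so nothing shorter exists. So d(G,J) = 2.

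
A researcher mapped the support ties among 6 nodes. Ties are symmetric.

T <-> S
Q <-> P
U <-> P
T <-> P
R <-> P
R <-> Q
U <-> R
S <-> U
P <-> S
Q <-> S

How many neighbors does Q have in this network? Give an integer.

Q is directly tied to P, R, and S. That is 3 neighbors, so the degree of Q is 3.

3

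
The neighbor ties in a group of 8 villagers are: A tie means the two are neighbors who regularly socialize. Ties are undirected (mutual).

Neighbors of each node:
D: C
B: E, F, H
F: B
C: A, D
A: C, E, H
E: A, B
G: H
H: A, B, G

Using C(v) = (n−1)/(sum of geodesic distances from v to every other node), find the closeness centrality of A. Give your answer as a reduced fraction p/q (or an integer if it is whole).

Distances from A: B:2, C:1, D:2, E:1, F:3, G:2, H:1. Sum = 12.
n = 8, so closeness = 7/12.

7/12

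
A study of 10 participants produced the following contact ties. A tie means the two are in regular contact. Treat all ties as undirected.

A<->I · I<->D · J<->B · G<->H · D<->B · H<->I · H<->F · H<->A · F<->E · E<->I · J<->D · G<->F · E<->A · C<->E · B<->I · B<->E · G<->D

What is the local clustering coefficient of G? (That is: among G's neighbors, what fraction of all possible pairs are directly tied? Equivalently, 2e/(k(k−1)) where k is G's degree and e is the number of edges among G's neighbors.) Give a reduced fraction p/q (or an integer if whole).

1/3

G's neighbors: D, F, and H (k = 3).
Possible neighbor pairs: C(3,2) = 3. Edges among them: F–H → e = 1.
Clustering(G) = 1/3.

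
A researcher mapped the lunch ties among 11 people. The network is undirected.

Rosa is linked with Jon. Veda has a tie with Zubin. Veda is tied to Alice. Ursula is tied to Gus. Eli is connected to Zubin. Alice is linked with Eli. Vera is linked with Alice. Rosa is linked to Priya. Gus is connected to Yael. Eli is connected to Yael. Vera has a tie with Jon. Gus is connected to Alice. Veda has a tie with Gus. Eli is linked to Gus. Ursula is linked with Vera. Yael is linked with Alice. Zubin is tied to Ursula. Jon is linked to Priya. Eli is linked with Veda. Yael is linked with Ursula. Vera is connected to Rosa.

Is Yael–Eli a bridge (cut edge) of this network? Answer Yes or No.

Even without that edge, Yael still reaches Eli via Yael – Gus – Eli, so the network stays connected. Not a bridge.

No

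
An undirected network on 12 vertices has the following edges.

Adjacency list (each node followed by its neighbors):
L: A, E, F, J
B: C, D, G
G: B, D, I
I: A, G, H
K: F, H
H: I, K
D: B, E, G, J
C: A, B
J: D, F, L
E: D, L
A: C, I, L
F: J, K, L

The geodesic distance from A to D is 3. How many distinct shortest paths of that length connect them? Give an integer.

The shortest distance is 3. The length-3 paths are: A–I–G–D; A–L–J–D; A–L–E–D; A–C–B–D.
That gives 4 distinct shortest paths.

4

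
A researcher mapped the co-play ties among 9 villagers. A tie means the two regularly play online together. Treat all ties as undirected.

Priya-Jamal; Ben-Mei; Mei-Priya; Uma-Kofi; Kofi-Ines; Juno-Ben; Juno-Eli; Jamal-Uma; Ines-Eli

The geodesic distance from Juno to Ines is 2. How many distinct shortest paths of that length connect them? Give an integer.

The shortest distance is 2, and the only length-2 path is Juno–Eli–Ines. So there is exactly 1 shortest path.

1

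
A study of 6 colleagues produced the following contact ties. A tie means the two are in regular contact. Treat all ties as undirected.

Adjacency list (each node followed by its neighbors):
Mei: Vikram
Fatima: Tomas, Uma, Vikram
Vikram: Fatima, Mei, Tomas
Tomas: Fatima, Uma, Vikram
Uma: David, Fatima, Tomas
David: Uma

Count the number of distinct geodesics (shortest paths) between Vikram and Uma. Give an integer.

The shortest distance is 2. The length-2 paths are: Vikram–Fatima–Uma; Vikram–Tomas–Uma.
That gives 2 distinct shortest paths.

2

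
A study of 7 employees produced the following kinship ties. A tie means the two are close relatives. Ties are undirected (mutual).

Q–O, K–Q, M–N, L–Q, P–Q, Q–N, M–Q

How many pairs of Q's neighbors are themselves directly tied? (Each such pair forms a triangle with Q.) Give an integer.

Q's neighbors: K, L, M, N, O, and P.
Neighbor pairs that are themselves tied: Q–M–N. Each forms one triangle with Q, for 1 in total.

1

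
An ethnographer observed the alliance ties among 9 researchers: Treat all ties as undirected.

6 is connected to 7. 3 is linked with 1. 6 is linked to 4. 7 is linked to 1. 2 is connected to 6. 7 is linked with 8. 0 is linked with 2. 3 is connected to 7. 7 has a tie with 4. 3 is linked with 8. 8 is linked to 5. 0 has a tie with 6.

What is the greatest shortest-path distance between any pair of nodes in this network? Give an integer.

Eccentricity of each node (its greatest distance to any other): 0:4, 1:3, 2:4, 3:3, 4:3, 5:4, 6:3, 7:2, 8:3.
The maximum eccentricity is 4, realized for instance by the pair 2–5 via 2 – 6 – 7 – 8 – 5. So the diameter is 4.

4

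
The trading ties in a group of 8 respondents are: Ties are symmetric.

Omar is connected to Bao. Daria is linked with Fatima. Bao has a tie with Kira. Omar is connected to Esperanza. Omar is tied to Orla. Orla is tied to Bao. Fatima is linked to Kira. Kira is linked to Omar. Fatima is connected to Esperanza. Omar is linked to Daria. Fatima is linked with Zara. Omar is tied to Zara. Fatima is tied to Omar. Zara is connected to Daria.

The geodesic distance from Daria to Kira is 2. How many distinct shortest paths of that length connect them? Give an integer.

2

The shortest distance is 2. The length-2 paths are: Daria–Fatima–Kira; Daria–Omar–Kira.
That gives 2 distinct shortest paths.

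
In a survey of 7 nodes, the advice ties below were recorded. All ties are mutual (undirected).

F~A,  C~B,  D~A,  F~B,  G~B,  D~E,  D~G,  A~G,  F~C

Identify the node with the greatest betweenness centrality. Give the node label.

D

Unnormalized betweenness of each node: A:7/2, B:5/2, C:0, D:5, E:0, F:5/2, G:7/2.
D has the largest value, 5, making it the main broker — the node through which the most shortest paths run.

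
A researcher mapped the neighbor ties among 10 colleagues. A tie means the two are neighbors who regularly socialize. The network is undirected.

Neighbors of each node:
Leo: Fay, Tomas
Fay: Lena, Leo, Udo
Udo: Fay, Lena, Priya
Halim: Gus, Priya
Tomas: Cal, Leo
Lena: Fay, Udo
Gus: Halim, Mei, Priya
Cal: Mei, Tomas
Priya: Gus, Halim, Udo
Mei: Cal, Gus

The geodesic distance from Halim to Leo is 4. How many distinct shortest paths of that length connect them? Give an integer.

1

The shortest distance is 4, and the only length-4 path is Halim–Priya–Udo–Fay–Leo. So there is exactly 1 shortest path.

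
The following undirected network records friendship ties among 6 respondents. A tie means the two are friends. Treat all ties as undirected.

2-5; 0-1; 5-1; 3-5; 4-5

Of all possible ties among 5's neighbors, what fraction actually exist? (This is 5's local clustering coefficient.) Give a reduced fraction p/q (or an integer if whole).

0

5's neighbors: 1, 2, 3, and 4 (k = 4).
Possible neighbor pairs: C(4,2) = 6. Edges among them: none → e = 0.
Clustering(5) = 0/6 = 0.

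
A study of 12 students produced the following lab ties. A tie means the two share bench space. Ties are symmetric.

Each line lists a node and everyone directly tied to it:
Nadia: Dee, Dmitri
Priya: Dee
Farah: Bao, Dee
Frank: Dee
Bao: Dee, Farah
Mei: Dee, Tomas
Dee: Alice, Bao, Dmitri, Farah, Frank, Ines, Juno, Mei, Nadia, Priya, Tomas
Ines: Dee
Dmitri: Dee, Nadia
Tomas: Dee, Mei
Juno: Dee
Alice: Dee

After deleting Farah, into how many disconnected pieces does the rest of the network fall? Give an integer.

1

Farah's neighbors (Bao and Dee) remain reachable from one another through other ties, so the rest of the network stays in one piece.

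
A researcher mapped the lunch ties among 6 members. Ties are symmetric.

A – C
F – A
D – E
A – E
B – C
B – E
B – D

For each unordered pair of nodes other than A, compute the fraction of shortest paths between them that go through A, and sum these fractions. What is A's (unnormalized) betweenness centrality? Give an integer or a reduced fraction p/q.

Pairs whose geodesics pass through A — C–E: 1/2; C–F: 1; D–F: 1; E–F: 1; F–B: 2/2.
All other pairs contribute 0.
Summing the contributions gives betweenness(A) = 9/2.

9/2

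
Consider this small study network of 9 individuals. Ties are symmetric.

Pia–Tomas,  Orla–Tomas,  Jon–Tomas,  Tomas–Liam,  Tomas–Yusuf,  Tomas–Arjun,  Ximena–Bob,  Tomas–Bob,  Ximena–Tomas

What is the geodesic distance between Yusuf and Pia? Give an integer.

One shortest route is Yusuf – Tomas – Pia, which uses 2 edges, and Yusuf and Pia are not directly tied, so nothing shorter exists. So d(Yusuf,Pia) = 2.

2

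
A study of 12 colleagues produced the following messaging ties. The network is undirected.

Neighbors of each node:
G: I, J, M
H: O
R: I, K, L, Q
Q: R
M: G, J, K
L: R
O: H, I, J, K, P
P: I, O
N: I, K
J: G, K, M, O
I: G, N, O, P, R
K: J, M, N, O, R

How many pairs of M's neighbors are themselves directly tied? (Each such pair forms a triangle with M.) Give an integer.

M's neighbors: G, J, and K.
Neighbor pairs that are themselves tied: M–G–J; M–J–K. Each forms one triangle with M, for 2 in total.

2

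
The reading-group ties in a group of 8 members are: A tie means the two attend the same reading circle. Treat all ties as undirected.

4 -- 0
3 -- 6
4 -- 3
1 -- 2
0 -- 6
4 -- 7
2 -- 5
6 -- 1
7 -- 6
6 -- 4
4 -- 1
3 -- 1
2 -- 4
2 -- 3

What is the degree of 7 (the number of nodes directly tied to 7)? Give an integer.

2

7 is directly tied to 4 and 6. That is 2 neighbors, so the degree of 7 is 2.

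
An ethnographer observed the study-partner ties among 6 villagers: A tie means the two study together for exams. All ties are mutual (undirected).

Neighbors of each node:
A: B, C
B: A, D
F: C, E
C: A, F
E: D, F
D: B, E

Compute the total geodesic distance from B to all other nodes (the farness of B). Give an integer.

9

Distances from B: A:1, C:2, D:1, E:2, F:3.
Sum = 1 + 2 + 1 + 2 + 3 = 9.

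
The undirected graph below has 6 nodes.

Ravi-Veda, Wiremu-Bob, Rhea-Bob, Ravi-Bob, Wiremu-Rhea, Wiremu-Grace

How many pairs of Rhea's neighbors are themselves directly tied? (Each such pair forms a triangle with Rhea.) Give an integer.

1

Rhea's neighbors: Bob and Wiremu.
Neighbor pairs that are themselves tied: Rhea–Bob–Wiremu. Each forms one triangle with Rhea, for 1 in total.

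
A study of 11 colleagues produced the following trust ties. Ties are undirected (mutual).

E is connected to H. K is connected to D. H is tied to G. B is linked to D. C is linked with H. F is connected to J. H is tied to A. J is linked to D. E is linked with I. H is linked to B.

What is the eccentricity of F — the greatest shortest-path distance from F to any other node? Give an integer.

6

Distances from F: A:5, B:3, C:5, D:2, E:5, G:5, H:4, I:6, J:1, K:3.
The largest is 6 (to I), so the eccentricity of F is 6.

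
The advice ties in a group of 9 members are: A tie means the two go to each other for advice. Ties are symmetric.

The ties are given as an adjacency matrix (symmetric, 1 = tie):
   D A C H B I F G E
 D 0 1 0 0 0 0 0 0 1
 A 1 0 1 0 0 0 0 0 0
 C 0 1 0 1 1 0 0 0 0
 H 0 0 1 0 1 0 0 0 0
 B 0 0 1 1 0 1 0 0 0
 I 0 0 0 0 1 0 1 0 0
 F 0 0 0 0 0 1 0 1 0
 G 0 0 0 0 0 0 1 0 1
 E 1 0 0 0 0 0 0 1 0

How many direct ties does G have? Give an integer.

2

G is directly tied to E and F. That is 2 neighbors, so the degree of G is 2.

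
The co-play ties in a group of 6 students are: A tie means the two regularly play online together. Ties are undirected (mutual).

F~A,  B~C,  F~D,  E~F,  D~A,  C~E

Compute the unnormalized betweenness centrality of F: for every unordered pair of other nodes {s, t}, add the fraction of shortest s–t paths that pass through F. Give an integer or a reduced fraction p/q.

6

Pairs whose geodesics pass through F — C–A: 1; C–D: 1; B–A: 1; B–D: 1; A–E: 1; E–D: 1.
All other pairs contribute 0.
Summing the contributions gives betweenness(F) = 6.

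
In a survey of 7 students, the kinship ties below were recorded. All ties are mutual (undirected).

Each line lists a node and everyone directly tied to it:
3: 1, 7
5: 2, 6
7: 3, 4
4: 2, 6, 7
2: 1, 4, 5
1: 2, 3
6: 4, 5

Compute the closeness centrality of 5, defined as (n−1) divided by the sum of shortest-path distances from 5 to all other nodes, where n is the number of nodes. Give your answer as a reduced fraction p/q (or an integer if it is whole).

1/2

Distances from 5: 1:2, 2:1, 3:3, 4:2, 6:1, 7:3. Sum = 12.
n = 7, so closeness = 6/12 = 1/2.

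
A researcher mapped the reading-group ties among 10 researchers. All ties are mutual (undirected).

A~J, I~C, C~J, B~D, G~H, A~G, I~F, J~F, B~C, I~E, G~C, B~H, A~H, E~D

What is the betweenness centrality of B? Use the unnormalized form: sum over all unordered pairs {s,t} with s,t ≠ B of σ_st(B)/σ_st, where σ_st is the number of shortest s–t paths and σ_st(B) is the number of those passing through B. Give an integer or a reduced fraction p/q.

Pairs whose geodesics pass through B — G–D: 2/2; A–D: 1; A–E: 1/4; H–D: 1; H–E: 1; H–I: 1/2; H–C: 1/2; D–J: 1; D–C: 1.
All other pairs contribute 0.
Summing the contributions gives betweenness(B) = 29/4.

29/4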